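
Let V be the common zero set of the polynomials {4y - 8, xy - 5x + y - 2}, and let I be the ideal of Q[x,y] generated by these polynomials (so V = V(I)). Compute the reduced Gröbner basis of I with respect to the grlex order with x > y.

G = {x, y - 2}

f_1 = 4y - 8, LT = y.
f_2 = xy - 5x + y - 2, LT = xy.

S(f_1,f_2): lcm = xy. S = 3x - y + 2.
  leading term x: no divisor's leading term divides it; move 3x to the remainder.
  leading term y: subtract (-1/4)·f_1 from -y + 2 → 0
  remainder 3x ≠ 0; add g_3 = 3x to the basis.

The other S-polynomials (S(f_1,g_3), S(f_2,g_3)) all reduce to 0 modulo the current basis, so we have a Gröbner basis.
Inter-reduce: drop elements whose leading term is divisible by another's, tail-reduce, and make monic.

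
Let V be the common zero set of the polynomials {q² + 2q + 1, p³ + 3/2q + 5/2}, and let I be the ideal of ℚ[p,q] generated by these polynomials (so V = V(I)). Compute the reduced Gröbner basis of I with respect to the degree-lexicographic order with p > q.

G = {p³ + 3/2q + 5/2, q² + 2q + 1}

f_1 = q² + 2q + 1, LT = q².
f_2 = p³ + 3/2q + 5/2, LT = p³.

The S-polynomials (S(f_1,f_2)) all reduce to 0 modulo the current basis, so we have a Gröbner basis.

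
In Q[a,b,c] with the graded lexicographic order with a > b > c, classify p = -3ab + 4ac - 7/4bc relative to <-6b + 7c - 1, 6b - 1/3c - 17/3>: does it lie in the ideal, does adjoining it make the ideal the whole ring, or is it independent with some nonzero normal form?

First compute the reduced Gröbner basis of I by Buchberger's algorithm.
f_1 = -6b + 7c - 1, LT = b.
f_2 = 6b - 1/3c - 17/3, LT = b.

S(f_1,f_2): lcm = b. S = -10/9c + 10/9.
  reduce S modulo (f_1, f_2):
  remainder -10/9c + 10/9 ≠ 0; add h_3 = -10/9c + 10/9 to the basis.

The other S-polynomials (S(f_1,h_3), S(f_2,h_3)) all reduce to 0 modulo the current basis, so we have a Gröbner basis.
Inter-reduce: drop elements whose leading term is divisible by another's, tail-reduce, and make monic.
Reduced Gröbner basis: {b - 1, c - 1}.
Label its elements g_1 = b - 1, g_2 = c - 1.

Reduce p = -3ab + 4ac - 7/4bc modulo G:
  leading term ab: subtract (-3a)·g_1 from -3ab + 4ac - 7/4bc → 4ac - 7/4bc - 3a
  leading term ac: subtract (4a)·g_2 from 4ac - 7/4bc - 3a → -7/4bc + a
  leading term bc: subtract (-7/4c)·g_1 from -7/4bc + a → a - 7/4c
  leading term a: no divisor's leading term divides it; move a to the remainder.
  leading term c: subtract (-7/4)·g_2 from -7/4c → -7/4
  leading term 1: no divisor's leading term divides it; move -7/4 to the remainder.
  normal form = a - 7/4.
The normal form is nonzero, so p ∉ I. Since p minus its normal form lies in I, I + (p) = I + (r) where r = a - 7/4; decide whether this ideal is the whole ring.
Run Buchberger on G together with r (pairs among the g_i already reduce to 0 since G is a Gröbner basis):
g_1 = b - 1, LT = b.
g_2 = c - 1, LT = c.
r = a - 7/4, LT = a.

The S-polynomials (S(g_1,g_2), S(g_1,r), S(g_2,r)) all reduce to 0 modulo the current basis, so we have a Gröbner basis.
Inter-reduce: drop elements whose leading term is divisible by another's, tail-reduce, and make monic.
Reduced Gröbner basis: {a - 7/4, b - 1, c - 1}.
The reduced Gröbner basis of I + (p) is {a - 7/4, b - 1, c - 1} ≠ {1}, a proper ideal, so the enlarged system stays consistent: p is independent of I, with normal form a - 7/4.

-3ab + 4ac - 7/4bc is independent of I; its normal form modulo I is a - 7/4.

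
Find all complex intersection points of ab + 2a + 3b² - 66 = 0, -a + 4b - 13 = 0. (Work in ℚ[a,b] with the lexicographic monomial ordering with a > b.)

{(-183/7, -23/7), (3, 4)}

Compute a lex Gröbner basis by Buchberger's algorithm.
f_1 = ab + 2a + 3b² - 66, LT = ab.
f_2 = -a + 4b - 13, LT = a.

S(f_1,f_2): lcm = ab. S = 2a + 7b² - 13b - 66.
  leading term a: subtract (-2)·f_2 from 2a + 7b² - 13b - 66 → 7b² - 5b - 92
  leading term b²: no divisor's leading term divides it; move 7b² to the remainder.
  leading term b: no divisor's leading term divides it; move -5b to the remainder.
  leading term 1: no divisor's leading term divides it; move -92 to the remainder.
  remainder 7b² - 5b - 92 ≠ 0; add h_3 = 7b² - 5b - 92 to the basis.

The other S-polynomials (S(f_1,h_3), S(f_2,h_3)) all reduce to 0 modulo the current basis, so we have a Gröbner basis.
Inter-reduce: drop elements whose leading term is divisible by another's, tail-reduce, and make monic.
Reduced Gröbner basis: {a - 4b + 13, b² - 5/7b - 92/7}.

The lex basis is triangular: the last element involves only b. Solving b² - 5/7b - 92/7 = 0 gives b ∈ {-23/7, 4}; substituting each value into the earlier elements determines the remaining variables.
  b = -23/7: the earlier basis element becomes a + 183/7 = 0, giving a = -183/7 — point (-183/7, -23/7).
  b = 4: the earlier basis element becomes a - 3 = 0, giving a = 3 — point (3, 4).
Substituting each solution back into the original system confirms all equations vanish.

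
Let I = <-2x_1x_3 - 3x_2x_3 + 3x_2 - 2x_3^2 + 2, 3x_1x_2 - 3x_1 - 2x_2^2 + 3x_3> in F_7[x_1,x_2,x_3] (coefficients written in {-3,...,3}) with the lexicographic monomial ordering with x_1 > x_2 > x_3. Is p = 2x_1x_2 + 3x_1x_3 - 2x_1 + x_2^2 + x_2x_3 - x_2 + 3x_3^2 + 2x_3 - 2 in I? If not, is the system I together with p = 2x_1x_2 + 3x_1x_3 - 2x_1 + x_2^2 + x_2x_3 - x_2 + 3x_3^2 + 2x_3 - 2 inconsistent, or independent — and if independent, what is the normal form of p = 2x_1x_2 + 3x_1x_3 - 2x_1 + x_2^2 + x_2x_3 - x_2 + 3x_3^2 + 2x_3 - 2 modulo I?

First compute the reduced Gröbner basis of I by Buchberger's algorithm.
f_1 = -2x_1x_3 - 3x_2x_3 + 3x_2 - 2x_3^2 + 2, LT = x_1x_3.
f_2 = 3x_1x_2 - 3x_1 - 2x_2^2 + 3x_3, LT = x_1x_2.

S(f_1,f_2): lcm = x_1x_2x_3. S = x_1x_3 + x_2^2x_3 + 2x_2^2 + x_2x_3^2 - x_2 - x_3^2.
  leading term x_1x_3: subtract (3)·f_1 from x_1x_3 + x_2^2x_3 + 2x_2^2 + x_2x_3^2 - x_2 - x_3^2 → x_2^2x_3 + 2x_2^2 + x_2x_3^2 + 2x_2x_3 - 3x_2 - 2x_3^2 + 1
  leading term x_2^2x_3: no divisor's leading term divides it; move x_2^2x_3 to the remainder.
  leading term x_2^2: no divisor's leading term divides it; move 2x_2^2 to the remainder.
  leading term x_2x_3^2: no divisor's leading term divides it; move x_2x_3^2 to the remainder.
  leading term x_2x_3: no divisor's leading term divides it; move 2x_2x_3 to the remainder.
  leading term x_2: no divisor's leading term divides it; move -3x_2 to the remainder.
  leading term x_3^2: no divisor's leading term divides it; move -2x_3^2 to the remainder.
  leading term 1: no divisor's leading term divides it; move 1 to the remainder.
  remainder x_2^2x_3 + 2x_2^2 + x_2x_3^2 + 2x_2x_3 - 3x_2 - 2x_3^2 + 1 ≠ 0; add h_3 = x_2^2x_3 + 2x_2^2 + x_2x_3^2 + 2x_2x_3 - 3x_2 - 2x_3^2 + 1 to the basis.

S(f_1,h_3): lcm = x_1x_2^2x_3. S = -2x_1x_2^2 - x_1x_2x_3^2 - 2x_1x_2x_3 + 3x_1x_2 + 2x_1x_3^2 - x_1 - 2x_2^3x_3 + 2x_2^3 + x_2^2x_3^2 - x_2^2.
  leading term x_1x_2^2: subtract (-3x_2)·f_2 from -2x_1x_2^2 - x_1x_2x_3^2 - 2x_1x_2x_3 + 3x_1x_2 + 2x_1x_3^2 - x_1 - 2x_2^3x_3 + 2x_2^3 + x_2^2x_3^2 - x_2^2 → -x_1x_2x_3^2 - 2x_1x_2x_3 + x_1x_2 + 2x_1x_3^2 - x_1 - 2x_2^3x_3 + 3x_2^3 + x_2^2x_3^2 - x_2^2 + 2x_2x_3
  leading term x_1x_2x_3^2: subtract (-3x_2x_3)·f_1 from -x_1x_2x_3^2 - 2x_1x_2x_3 + x_1x_2 + 2x_1x_3^2 - x_1 - 2x_2^3x_3 + 3x_2^3 + x_2^2x_3^2 - x_2^2 + 2x_2x_3 → -2x_1x_2x_3 + x_1x_2 + 2x_1x_3^2 - x_1 - 2x_2^3x_3 + 3x_2^3 - x_2^2x_3^2 + 2x_2^2x_3 - x_2^2 + x_2x_3^3 + x_2x_3
  leading term x_1x_2x_3: subtract (x_2)·f_1 from -2x_1x_2x_3 + x_1x_2 + 2x_1x_3^2 - x_1 - 2x_2^3x_3 + 3x_2^3 - x_2^2x_3^2 + 2x_2^2x_3 - x_2^2 + x_2x_3^3 + x_2x_3 → x_1x_2 + 2x_1x_3^2 - x_1 - 2x_2^3x_3 + 3x_2^3 - x_2^2x_3^2 - 2x_2^2x_3 + 3x_2^2 + x_2x_3^3 + 2x_2x_3^2 + x_2x_3 - 2x_2
  leading term x_1x_2: subtract (-2)·f_2 from x_1x_2 + 2x_1x_3^2 - x_1 - 2x_2^3x_3 + 3x_2^3 - x_2^2x_3^2 - 2x_2^2x_3 + 3x_2^2 + x_2x_3^3 + 2x_2x_3^2 + x_2x_3 - 2x_2 → 2x_1x_3^2 - 2x_2^3x_3 + 3x_2^3 - x_2^2x_3^2 - 2x_2^2x_3 - x_2^2 + x_2x_3^3 + 2x_2x_3^2 + x_2x_3 - 2x_2 - x_3
  leading term x_1x_3^2: subtract (-x_3)·f_1 from 2x_1x_3^2 - 2x_2^3x_3 + 3x_2^3 - x_2^2x_3^2 - 2x_2^2x_3 - x_2^2 + x_2x_3^3 + 2x_2x_3^2 + x_2x_3 - 2x_2 - x_3 → -2x_2^3x_3 + 3x_2^3 - x_2^2x_3^2 - 2x_2^2x_3 - x_2^2 + x_2x_3^3 - x_2x_3^2 - 3x_2x_3 - 2x_2 - 2x_3^3 + x_3
  leading term x_2^3x_3: subtract (-2x_2)·h_3 from -2x_2^3x_3 + 3x_2^3 - x_2^2x_3^2 - 2x_2^2x_3 - x_2^2 + x_2x_3^3 - x_2x_3^2 - 3x_2x_3 - 2x_2 - 2x_3^3 + x_3 → x_2^2x_3^2 + 2x_2^2x_3 + x_2x_3^3 + 2x_2x_3^2 - 3x_2x_3 - 2x_3^3 + x_3
  leading term x_2^2x_3^2: subtract (x_3)·h_3 from x_2^2x_3^2 + 2x_2^2x_3 + x_2x_3^3 + 2x_2x_3^2 - 3x_2x_3 - 2x_3^3 + x_3 → 0
  remainder 0.

S(f_2,h_3): lcm = x_1x_2^2x_3. S = -2x_1x_2^2 - x_1x_2x_3^2 - 3x_1x_2x_3 + 3x_1x_2 + 2x_1x_3^2 - x_1 - 3x_2^3x_3 + x_2x_3^2.
  leading term x_1x_2^2: subtract (-3x_2)·f_2 from -2x_1x_2^2 - x_1x_2x_3^2 - 3x_1x_2x_3 + 3x_1x_2 + 2x_1x_3^2 - x_1 - 3x_2^3x_3 + x_2x_3^2 → -x_1x_2x_3^2 - 3x_1x_2x_3 + x_1x_2 + 2x_1x_3^2 - x_1 - 3x_2^3x_3 + x_2^3 + x_2x_3^2 + 2x_2x_3
  leading term x_1x_2x_3^2: subtract (-3x_2x_3)·f_1 from -x_1x_2x_3^2 - 3x_1x_2x_3 + x_1x_2 + 2x_1x_3^2 - x_1 - 3x_2^3x_3 + x_2^3 + x_2x_3^2 + 2x_2x_3 → -3x_1x_2x_3 + x_1x_2 + 2x_1x_3^2 - x_1 - 3x_2^3x_3 + x_2^3 - 2x_2^2x_3^2 + 2x_2^2x_3 + x_2x_3^3 + x_2x_3^2 + x_2x_3
  leading term x_1x_2x_3: subtract (-2x_2)·f_1 from -3x_1x_2x_3 + x_1x_2 + 2x_1x_3^2 - x_1 - 3x_2^3x_3 + x_2^3 - 2x_2^2x_3^2 + 2x_2^2x_3 + x_2x_3^3 + x_2x_3^2 + x_2x_3 → x_1x_2 + 2x_1x_3^2 - x_1 - 3x_2^3x_3 + x_2^3 - 2x_2^2x_3^2 + 3x_2^2x_3 - x_2^2 + x_2x_3^3 - 3x_2x_3^2 + x_2x_3 - 3x_2
  leading term x_1x_2: subtract (-2)·f_2 from x_1x_2 + 2x_1x_3^2 - x_1 - 3x_2^3x_3 + x_2^3 - 2x_2^2x_3^2 + 3x_2^2x_3 - x_2^2 + x_2x_3^3 - 3x_2x_3^2 + x_2x_3 - 3x_2 → 2x_1x_3^2 - 3x_2^3x_3 + x_2^3 - 2x_2^2x_3^2 + 3x_2^2x_3 + 2x_2^2 + x_2x_3^3 - 3x_2x_3^2 + x_2x_3 - 3x_2 - x_3
  leading term x_1x_3^2: subtract (-x_3)·f_1 from 2x_1x_3^2 - 3x_2^3x_3 + x_2^3 - 2x_2^2x_3^2 + 3x_2^2x_3 + 2x_2^2 + x_2x_3^3 - 3x_2x_3^2 + x_2x_3 - 3x_2 - x_3 → -3x_2^3x_3 + x_2^3 - 2x_2^2x_3^2 + 3x_2^2x_3 + 2x_2^2 + x_2x_3^3 + x_2x_3^2 - 3x_2x_3 - 3x_2 - 2x_3^3 + x_3
  leading term x_2^3x_3: subtract (-3x_2)·h_3 from -3x_2^3x_3 + x_2^3 - 2x_2^2x_3^2 + 3x_2^2x_3 + 2x_2^2 + x_2x_3^3 + x_2x_3^2 - 3x_2x_3 - 3x_2 - 2x_3^3 + x_3 → x_2^2x_3^2 + 2x_2^2x_3 + x_2x_3^3 + 2x_2x_3^2 - 3x_2x_3 - 2x_3^3 + x_3
  leading term x_2^2x_3^2: subtract (x_3)·h_3 from x_2^2x_3^2 + 2x_2^2x_3 + x_2x_3^3 + 2x_2x_3^2 - 3x_2x_3 - 2x_3^3 + x_3 → 0
  remainder 0.

Every S-polynomial of the final basis reduces to 0, so we have a Gröbner basis.
Inter-reduce: drop elements whose leading term is divisible by another's, tail-reduce, and make monic.
Reduced Gröbner basis: {x_1x_2 - x_1 - 3x_2^2 + x_3, x_1x_3 - 2x_2x_3 + 2x_2 + x_3^2 - 1, x_2^2x_3 + 2x_2^2 + x_2x_3^2 + 2x_2x_3 - 3x_2 - 2x_3^2 + 1}.
Label its elements g_1 = x_1x_2 - x_1 - 3x_2^2 + x_3, g_2 = x_1x_3 - 2x_2x_3 + 2x_2 + x_3^2 - 1, g_3 = x_2^2x_3 + 2x_2^2 + x_2x_3^2 + 2x_2x_3 - 3x_2 - 2x_3^2 + 1.

Reduce p = 2x_1x_2 + 3x_1x_3 - 2x_1 + x_2^2 + x_2x_3 - x_2 + 3x_3^2 + 2x_3 - 2 modulo G:
  leading term x_1x_2: subtract (2)·g_1 from 2x_1x_2 + 3x_1x_3 - 2x_1 + x_2^2 + x_2x_3 - x_2 + 3x_3^2 + 2x_3 - 2 → 3x_1x_3 + x_2x_3 - x_2 + 3x_3^2 - 2
  leading term x_1x_3: subtract (3)·g_2 from 3x_1x_3 + x_2x_3 - x_2 + 3x_3^2 - 2 → 1
  leading term 1: no divisor's leading term divides it; move 1 to the remainder.
  normal form = 1.
The normal form is nonzero, so p ∉ I. Since p minus its normal form lies in I, I + (p) = I + (r) where r = 1; decide whether this ideal is the whole ring.
Here r = 1 is a nonzero constant, hence a unit: 1 ∈ I + (p), the Gröbner basis of I + (p) is {1}, and the enlarged system has no common solution — adjoining p is inconsistent.

Adjoining 2x_1x_2 + 3x_1x_3 - 2x_1 + x_2^2 + x_2x_3 - x_2 + 3x_3^2 + 2x_3 - 2 makes the ideal the whole ring: the system is inconsistent.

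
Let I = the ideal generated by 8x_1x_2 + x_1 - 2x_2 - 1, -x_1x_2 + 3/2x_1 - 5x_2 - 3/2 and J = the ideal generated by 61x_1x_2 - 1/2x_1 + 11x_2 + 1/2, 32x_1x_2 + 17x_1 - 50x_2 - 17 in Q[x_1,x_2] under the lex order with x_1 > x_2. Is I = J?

Yes, the ideals are equal.

For a fixed monomial order, each ideal has a unique reduced Gröbner basis; comparing bases decides equality.
Buchberger on the first generating set:
f_1 = 8x_1x_2 + x_1 - 2x_2 - 1, LT = x_1x_2.
f_2 = -x_1x_2 + 3/2x_1 - 5x_2 - 3/2, LT = x_1x_2.

S(f_1,f_2): lcm = x_1x_2. S = 13/8x_1 - 21/4x_2 - 13/8.
  leading term x_1: no divisor's leading term divides it; move 13/8x_1 to the remainder.
  leading term x_2: no divisor's leading term divides it; move -21/4x_2 to the remainder.
  leading term 1: no divisor's leading term divides it; move -13/8 to the remainder.
  remainder 13/8x_1 - 21/4x_2 - 13/8 ≠ 0; add g_3 = 13/8x_1 - 21/4x_2 - 13/8 to the basis.

S(f_1,g_3): lcm = x_1x_2. S = 1/8x_1 + 42/13x_2^2 + 3/4x_2 - 1/8.
  leading term x_1: subtract (1/13)·g_3 from 1/8x_1 + 42/13x_2^2 + 3/4x_2 - 1/8 → 42/13x_2^2 + 15/13x_2
  leading term x_2^2: no divisor's leading term divides it; move 42/13x_2^2 to the remainder.
  leading term x_2: no divisor's leading term divides it; move 15/13x_2 to the remainder.
  remainder 42/13x_2^2 + 15/13x_2 ≠ 0; add g_4 = 42/13x_2^2 + 15/13x_2 to the basis.

S(f_2,g_3): lcm = x_1x_2. S = -3/2x_1 + 42/13x_2^2 + 6x_2 + 3/2.
  leading term x_1: subtract (-12/13)·g_3 from -3/2x_1 + 42/13x_2^2 + 6x_2 + 3/2 → 42/13x_2^2 + 15/13x_2
  leading term x_2^2: subtract (1)·g_4 from 42/13x_2^2 + 15/13x_2 → 0
  remainder 0.

S(f_1,g_4): lcm = x_1x_2^2. S = -13/56x_1x_2 - 1/4x_2^2 - 1/8x_2.
  leading term x_1x_2: subtract (-13/448)·f_1 from -13/56x_1x_2 - 1/4x_2^2 - 1/8x_2 → 13/448x_1 - 1/4x_2^2 - 41/224x_2 - 13/448
  leading term x_1: subtract (1/56)·g_3 from 13/448x_1 - 1/4x_2^2 - 41/224x_2 - 13/448 → -1/4x_2^2 - 5/56x_2
  leading term x_2^2: subtract (-13/168)·g_4 from -1/4x_2^2 - 5/56x_2 → 0
  remainder 0.

S(f_2,g_4): lcm = x_1x_2^2. S = -13/7x_1x_2 + 5x_2^2 + 3/2x_2.
  leading term x_1x_2: subtract (-13/56)·f_1 from -13/7x_1x_2 + 5x_2^2 + 3/2x_2 → 13/56x_1 + 5x_2^2 + 29/28x_2 - 13/56
  leading term x_1: subtract (1/7)·g_3 from 13/56x_1 + 5x_2^2 + 29/28x_2 - 13/56 → 5x_2^2 + 25/14x_2
  leading term x_2^2: subtract (65/42)·g_4 from 5x_2^2 + 25/14x_2 → 0
  remainder 0.

S(g_3,g_4): leading monomials are coprime, so the S-polynomial reduces to 0 (Buchberger's first criterion).
Every S-polynomial of the final basis reduces to 0, so we have a Gröbner basis.
Inter-reduce: drop elements whose leading term is divisible by another's, tail-reduce, and make monic.
Reduced Gröbner basis: {x_1 - 42/13x_2 - 1, x_2^2 + 5/14x_2}.

Buchberger on the second generating set:
h_1 = 61x_1x_2 - 1/2x_1 + 11x_2 + 1/2, LT = x_1x_2.
h_2 = 32x_1x_2 + 17x_1 - 50x_2 - 17, LT = x_1x_2.

S(h_1,h_2): lcm = x_1x_2. S = -1053/1952x_1 + 1701/976x_2 + 1053/1952.
  leading term x_1: no divisor's leading term divides it; move -1053/1952x_1 to the remainder.
  leading term x_2: no divisor's leading term divides it; move 1701/976x_2 to the remainder.
  leading term 1: no divisor's leading term divides it; move 1053/1952 to the remainder.
  remainder -1053/1952x_1 + 1701/976x_2 + 1053/1952 ≠ 0; add k_3 = -1053/1952x_1 + 1701/976x_2 + 1053/1952 to the basis.

S(h_1,k_3): lcm = x_1x_2. S = -1/122x_1 + 42/13x_2^2 + 72/61x_2 + 1/122.
  leading term x_1: subtract (16/1053)·k_3 from -1/122x_1 + 42/13x_2^2 + 72/61x_2 + 1/122 → 42/13x_2^2 + 15/13x_2
  leading term x_2^2: no divisor's leading term divides it; move 42/13x_2^2 to the remainder.
  leading term x_2: no divisor's leading term divides it; move 15/13x_2 to the remainder.
  remainder 42/13x_2^2 + 15/13x_2 ≠ 0; add k_4 = 42/13x_2^2 + 15/13x_2 to the basis.

S(h_2,k_3): lcm = x_1x_2. S = 17/32x_1 + 42/13x_2^2 - 9/16x_2 - 17/32.
  leading term x_1: subtract (-1037/1053)·k_3 from 17/32x_1 + 42/13x_2^2 - 9/16x_2 - 17/32 → 42/13x_2^2 + 15/13x_2
  leading term x_2^2: subtract (1)·k_4 from 42/13x_2^2 + 15/13x_2 → 0
  remainder 0.

S(h_1,k_4): lcm = x_1x_2^2. S = -156/427x_1x_2 + 11/61x_2^2 + 1/122x_2.
  leading term x_1x_2: subtract (-156/26047)·h_1 from -156/427x_1x_2 + 11/61x_2^2 + 1/122x_2 → -78/26047x_1 + 11/61x_2^2 + 3859/52094x_2 + 78/26047
  leading term x_1: subtract (64/11529)·k_3 from -78/26047x_1 + 11/61x_2^2 + 3859/52094x_2 + 78/26047 → 11/61x_2^2 + 55/854x_2
  leading term x_2^2: subtract (143/2562)·k_4 from 11/61x_2^2 + 55/854x_2 → 0
  remainder 0.

S(h_2,k_4): lcm = x_1x_2^2. S = 39/224x_1x_2 - 25/16x_2^2 - 17/32x_2.
  leading term x_1x_2: subtract (39/13664)·h_1 from 39/224x_1x_2 - 25/16x_2^2 - 17/32x_2 → 39/27328x_1 - 25/16x_2^2 - 961/1708x_2 - 39/27328
  leading term x_1: subtract (-1/378)·k_3 from 39/27328x_1 - 25/16x_2^2 - 961/1708x_2 - 39/27328 → -25/16x_2^2 - 125/224x_2
  leading term x_2^2: subtract (-325/672)·k_4 from -25/16x_2^2 - 125/224x_2 → 0
  remainder 0.

S(k_3,k_4): leading monomials are coprime, so the S-polynomial reduces to 0 (Buchberger's first criterion).
Every S-polynomial of the final basis reduces to 0, so we have a Gröbner basis.
Inter-reduce: drop elements whose leading term is divisible by another's, tail-reduce, and make monic.
Reduced Gröbner basis: {x_1 - 42/13x_2 - 1, x_2^2 + 5/14x_2}.

These coincide, so the ideals are equal.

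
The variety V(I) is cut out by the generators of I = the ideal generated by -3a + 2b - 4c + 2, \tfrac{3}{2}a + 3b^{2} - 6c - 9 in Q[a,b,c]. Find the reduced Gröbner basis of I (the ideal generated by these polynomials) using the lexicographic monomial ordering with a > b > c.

G = {a - \tfrac{2}{3}b + \tfrac{4}{3}c - \tfrac{2}{3}, b^{2} + \tfrac{1}{3}b - \tfrac{8}{3}c - \tfrac{8}{3}}

The reduced Gröbner basis is the canonical form of the ideal for this ordering.

f_1 = -3a + 2b - 4c + 2, LT = a.
f_2 = \tfrac{3}{2}a + 3b^{2} - 6c - 9, LT = a.

S(f_1,f_2): lcm = a. S = -2b^{2} - \tfrac{2}{3}b + \tfrac{16}{3}c + \tfrac{16}{3}.
  leading term b^{2}: no divisor's leading term divides it; move -2b^{2} to the remainder.
  leading term b: no divisor's leading term divides it; move -\tfrac{2}{3}b to the remainder.
  leading term c: no divisor's leading term divides it; move \tfrac{16}{3}c to the remainder.
  leading term 1: no divisor's leading term divides it; move \tfrac{16}{3} to the remainder.
  remainder -2b^{2} - \tfrac{2}{3}b + \tfrac{16}{3}c + \tfrac{16}{3} ≠ 0; add g_3 = -2b^{2} - \tfrac{2}{3}b + \tfrac{16}{3}c + \tfrac{16}{3} to the basis.

The other S-polynomials (S(f_1,g_3), S(f_2,g_3)) all reduce to 0 modulo the current basis, so we have a Gröbner basis.
Inter-reduce: drop elements whose leading term is divisible by another's, tail-reduce, and make monic.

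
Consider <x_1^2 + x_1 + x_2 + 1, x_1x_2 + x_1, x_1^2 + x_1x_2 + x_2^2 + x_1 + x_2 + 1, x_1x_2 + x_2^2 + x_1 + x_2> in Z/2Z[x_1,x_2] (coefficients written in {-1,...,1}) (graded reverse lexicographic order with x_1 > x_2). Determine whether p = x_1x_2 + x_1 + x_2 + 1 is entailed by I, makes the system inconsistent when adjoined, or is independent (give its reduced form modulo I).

First compute the reduced Gröbner basis of I by Buchberger's algorithm.
f_1 = x_1^2 + x_1 + x_2 + 1, LT = x_1^2.
f_2 = x_1x_2 + x_1, LT = x_1x_2.
f_3 = x_1^2 + x_1x_2 + x_2^2 + x_1 + x_2 + 1, LT = x_1^2.
f_4 = x_1x_2 + x_2^2 + x_1 + x_2, LT = x_1x_2.

S(f_1,f_2): lcm = x_1^2x_2. S = x_1^2 + x_1x_2 + x_2^2 + x_2.
  leading term x_1^2: subtract (1)·f_1 from x_1^2 + x_1x_2 + x_2^2 + x_2 → x_1x_2 + x_2^2 + x_1 + 1
  leading term x_1x_2: subtract (1)·f_2 from x_1x_2 + x_2^2 + x_1 + 1 → x_2^2 + 1
  leading term x_2^2: no divisor's leading term divides it; move x_2^2 to the remainder.
  leading term 1: no divisor's leading term divides it; move 1 to the remainder.
  remainder x_2^2 + 1 ≠ 0; add h_5 = x_2^2 + 1 to the basis.

S(f_1,f_3): lcm = x_1^2. S = x_1x_2 + x_2^2.
  leading term x_1x_2: subtract (1)·f_2 from x_1x_2 + x_2^2 → x_2^2 + x_1
  leading term x_2^2: subtract (1)·h_5 from x_2^2 + x_1 → x_1 + 1
  leading term x_1: no divisor's leading term divides it; move x_1 to the remainder.
  leading term 1: no divisor's leading term divides it; move 1 to the remainder.
  remainder x_1 + 1 ≠ 0; add h_6 = x_1 + 1 to the basis.

S(f_2,f_3): lcm = x_1^2x_2. S = x_1x_2^2 + x_2^3 + x_1^2 + x_1x_2 + x_2^2 + x_2.
  leading term x_1x_2^2: subtract (x_2)·f_2 from x_1x_2^2 + x_2^3 + x_1^2 + x_1x_2 + x_2^2 + x_2 → x_2^3 + x_1^2 + x_2^2 + x_2
  leading term x_2^3: subtract (x_2)·h_5 from x_2^3 + x_1^2 + x_2^2 + x_2 → x_1^2 + x_2^2
  leading term x_1^2: subtract (1)·f_1 from x_1^2 + x_2^2 → x_2^2 + x_1 + x_2 + 1
  leading term x_2^2: subtract (1)·h_5 from x_2^2 + x_1 + x_2 + 1 → x_1 + x_2
  leading term x_1: subtract (1)·h_6 from x_1 + x_2 → x_2 + 1
  leading term x_2: no divisor's leading term divides it; move x_2 to the remainder.
  leading term 1: no divisor's leading term divides it; move 1 to the remainder.
  remainder x_2 + 1 ≠ 0; add h_7 = x_2 + 1 to the basis.

The other S-polynomials (S(f_1,f_4), S(f_2,f_4), S(f_3,f_4), S(f_1,h_5), S(f_2,h_5), S(f_3,h_5), S(f_4,h_5), S(f_1,h_6), S(f_2,h_6), S(f_3,h_6), S(f_4,h_6), S(h_5,h_6), S(f_1,h_7), S(f_2,h_7), S(f_3,h_7), S(f_4,h_7), S(h_5,h_7), S(h_6,h_7)) all reduce to 0 modulo the current basis, so we have a Gröbner basis.
Inter-reduce: drop elements whose leading term is divisible by another's, tail-reduce, and make monic.
Reduced Gröbner basis: {x_1 + 1, x_2 + 1}.
Label its elements g_1 = x_1 + 1, g_2 = x_2 + 1.

Reduce p = x_1x_2 + x_1 + x_2 + 1 modulo G:
  leading term x_1x_2: subtract (x_2)·g_1 from x_1x_2 + x_1 + x_2 + 1 → x_1 + 1
  leading term x_1: subtract (1)·g_1 from x_1 + 1 → 0
  normal form = 0.
Since the normal form is 0, p ∈ I.

x_1x_2 + x_1 + x_2 + 1 lies in I (it reduces to 0).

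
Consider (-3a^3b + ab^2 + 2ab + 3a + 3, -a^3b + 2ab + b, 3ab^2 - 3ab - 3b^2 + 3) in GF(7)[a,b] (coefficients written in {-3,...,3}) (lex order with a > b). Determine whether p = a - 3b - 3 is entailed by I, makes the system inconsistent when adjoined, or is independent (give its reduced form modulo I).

a - 3b - 3 is independent of I; its normal form modulo I is a + 1.

First compute the reduced Gröbner basis of I by Buchberger's algorithm.
f_1 = -3a^3b + ab^2 + 2ab + 3a + 3, LT = a^3b.
f_2 = -a^3b + 2ab + b, LT = a^3b.
f_3 = 3ab^2 - 3ab - 3b^2 + 3, LT = ab^2.

S(f_1,f_2): lcm = a^3b. S = 2ab^2 - ab - a + b - 1.
  reduce S modulo (f_1, f_2, f_3):
  remainder ab - a + 2b^2 + b - 3 ≠ 0; add h_4 = ab - a + 2b^2 + b - 3 to the basis.

S(f_1,f_3): lcm = a^3b^2. S = a^3b + a^2b^2 - a^2 + 2ab^3 - 3ab^2 - ab - b.
  reduce S modulo (f_1, f_2, f_3, h_4):
  remainder 2b^3 + 2b^2 + 3 ≠ 0; add h_5 = 2b^3 + 2b^2 + 3 to the basis.

S(f_2,f_3): lcm = a^3b^2. S = a^3b + a^2b^2 - a^2 - 2ab^2 - b^2.
  reduce S modulo (f_1, f_2, f_3, h_4, h_5):
  remainder 3b - 3 ≠ 0; add h_6 = 3b - 3 to the basis.

S(f_1,h_4): lcm = a^3b. S = a^3 - 2a^2b^2 - a^2b + 3a^2 + 2ab^2 - 3ab - a - 1.
  reduce S modulo (f_1, f_2, f_3, h_4, h_5, h_6):
  remainder a^3 - 2a - 1 ≠ 0; add h_7 = a^3 - 2a - 1 to the basis.

The other S-polynomials (S(f_2,h_4), S(f_3,h_4), S(f_1,h_5), S(f_2,h_5), S(f_3,h_5), S(h_4,h_5), S(f_1,h_6), S(f_2,h_6), S(f_3,h_6), S(h_4,h_6), S(h_5,h_6), S(f_1,h_7), S(f_2,h_7), S(f_3,h_7), S(h_4,h_7), S(h_5,h_7), S(h_6,h_7)) all reduce to 0 modulo the current basis, so we have a Gröbner basis.
Inter-reduce: drop elements whose leading term is divisible by another's, tail-reduce, and make monic.
Reduced Gröbner basis: {a^3 - 2a - 1, b - 1}.
Label its elements g_1 = a^3 - 2a - 1, g_2 = b - 1.

Reduce p = a - 3b - 3 modulo G:
  leading term a: no divisor's leading term divides it; move a to the remainder.
  leading term b: subtract (-3)·g_2 from -3b - 3 → 1
  leading term 1: no divisor's leading term divides it; move 1 to the remainder.
  normal form = a + 1.
The normal form is nonzero, so p ∉ I. Since p minus its normal form lies in I, I + (p) = I + (r) where r = a + 1; decide whether this ideal is the whole ring.
Run Buchberger on G together with r (pairs among the g_i already reduce to 0 since G is a Gröbner basis):
g_1 = a^3 - 2a - 1, LT = a^3.
g_2 = b - 1, LT = b.
r = a + 1, LT = a.

The S-polynomials (S(g_1,g_2), S(g_1,r), S(g_2,r)) all reduce to 0 modulo the current basis, so we have a Gröbner basis.
Inter-reduce: drop elements whose leading term is divisible by another's, tail-reduce, and make monic.
Reduced Gröbner basis: {a + 1, b - 1}.
The reduced Gröbner basis of I + (p) is {a + 1, b - 1} ≠ {1}, a proper ideal, so the enlarged system stays consistent: p is independent of I, with normal form a + 1.

Ideal membership is decidable via reduction modulo a Gröbner basis.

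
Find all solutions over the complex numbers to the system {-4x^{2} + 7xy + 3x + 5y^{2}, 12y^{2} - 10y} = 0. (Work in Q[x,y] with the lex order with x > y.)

{(0, 0), (3/4, 0), (53/48 - sqrt(4809)/48, 5/6), (53/48 + sqrt(4809)/48, 5/6)}

Compute a lex Gröbner basis by Buchberger's algorithm.
f_1 = -4x^{2} + 7xy + 3x + 5y^{2}, LT = x^{2}.
f_2 = 12y^{2} - 10y, LT = y^{2}.

The S-polynomials (S(f_1,f_2)) all reduce to 0 modulo the current basis, so we have a Gröbner basis.
Inter-reduce: drop elements whose leading term is divisible by another's, tail-reduce, and make monic.
Reduced Gröbner basis: {x^{2} - \tfrac{7}{4}xy - \tfrac{3}{4}x - \tfrac{25}{24}y, y^{2} - \tfrac{5}{6}y}.

Elimination: the polynomial y^{2} - \tfrac{5}{6}y lies in the elimination ideal for y, so y ∈ {0, 5/6}. For each such y, the remaining basis elements (now univariate) give the rest of the solution.
  y = 0: the earlier basis element becomes x^{2} - \tfrac{3}{4}x = 0, giving x = 0, 3/4 — points (0, 0), (3/4, 0).
  y = 5/6: the earlier basis element becomes x^{2} - \tfrac{53}{24}x - \tfrac{125}{144} = 0, giving x = 53/48 - sqrt(4809)/48, 53/48 + sqrt(4809)/48 — points (53/48 - sqrt(4809)/48, 5/6), (53/48 + sqrt(4809)/48, 5/6).
Check: every point annihilates each of the original generators.
Zero-dimensionality of the ideal guarantees finitely many solutions over ℂ.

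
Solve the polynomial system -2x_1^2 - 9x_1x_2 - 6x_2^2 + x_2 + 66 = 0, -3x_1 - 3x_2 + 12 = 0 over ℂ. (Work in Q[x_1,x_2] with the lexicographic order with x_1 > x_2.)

Compute a lex Gröbner basis by Buchberger's algorithm.
f_1 = -2x_1^2 - 9x_1x_2 - 6x_2^2 + x_2 + 66, LT = x_1^2.
f_2 = -3x_1 - 3x_2 + 12, LT = x_1.

S(f_1,f_2): lcm = x_1^2. S = 7/2x_1x_2 + 4x_1 + 3x_2^2 - 1/2x_2 - 33.
  reduce S modulo (f_1, f_2):
  remainder -1/2x_2^2 + 19/2x_2 - 17 ≠ 0; add h_3 = -1/2x_2^2 + 19/2x_2 - 17 to the basis.

The other S-polynomials (S(f_1,h_3), S(f_2,h_3)) all reduce to 0 modulo the current basis, so we have a Gröbner basis.
Inter-reduce: drop elements whose leading term is divisible by another's, tail-reduce, and make monic.
Reduced Gröbner basis: {x_1 + x_2 - 4, x_2^2 - 19x_2 + 34}.

The lex basis is triangular: the last element involves only x_2. Solving x_2^2 - 19x_2 + 34 = 0 gives x_2 ∈ {2, 17}; substituting each value into the earlier elements determines the remaining variables.
  x_2 = 2: the earlier basis element becomes x_1 - 2 = 0, giving x_1 = 2 — point (2, 2).
  x_2 = 17: the earlier basis element becomes x_1 + 13 = 0, giving x_1 = -13 — point (-13, 17).

{(2, 2), (-13, 17)}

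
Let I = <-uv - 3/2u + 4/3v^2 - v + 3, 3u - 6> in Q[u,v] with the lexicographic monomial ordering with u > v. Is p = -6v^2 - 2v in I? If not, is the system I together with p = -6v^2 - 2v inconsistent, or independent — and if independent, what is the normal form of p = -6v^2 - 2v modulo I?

First compute the reduced Gröbner basis of I by Buchberger's algorithm.
f_1 = -uv - 3/2u + 4/3v^2 - v + 3, LT = uv.
f_2 = 3u - 6, LT = u.

S(f_1,f_2): lcm = uv. S = 3/2u - 4/3v^2 + 3v - 3.
  leading term u: subtract (1/2)·f_2 from 3/2u - 4/3v^2 + 3v - 3 → -4/3v^2 + 3v
  leading term v^2: no divisor's leading term divides it; move -4/3v^2 to the remainder.
  leading term v: no divisor's leading term divides it; move 3v to the remainder.
  remainder -4/3v^2 + 3v ≠ 0; add h_3 = -4/3v^2 + 3v to the basis.

The other S-polynomials (S(f_1,h_3), S(f_2,h_3)) all reduce to 0 modulo the current basis, so we have a Gröbner basis.
Inter-reduce: drop elements whose leading term is divisible by another's, tail-reduce, and make monic.
Reduced Gröbner basis: {u - 2, v^2 - 9/4v}.
Label its elements g_1 = u - 2, g_2 = v^2 - 9/4v.

Reduce p = -6v^2 - 2v modulo G:
  leading term v^2: subtract (-6)·g_2 from -6v^2 - 2v → -31/2v
  leading term v: no divisor's leading term divides it; move -31/2v to the remainder.
  normal form = -31/2v.
The normal form is nonzero, so p ∉ I. Since p minus its normal form lies in I, I + (p) = I + (r) where r = -31/2v; decide whether this ideal is the whole ring.
Run Buchberger on G together with r (pairs among the g_i already reduce to 0 since G is a Gröbner basis):
g_1 = u - 2, LT = u.
g_2 = v^2 - 9/4v, LT = v^2.
r = -31/2v, LT = v.

The S-polynomials (S(g_1,g_2), S(g_1,r), S(g_2,r)) all reduce to 0 modulo the current basis, so we have a Gröbner basis.
Inter-reduce: drop elements whose leading term is divisible by another's, tail-reduce, and make monic.
Reduced Gröbner basis: {u - 2, v}.
The reduced Gröbner basis of I + (p) is {u - 2, v} ≠ {1}, a proper ideal, so the enlarged system stays consistent: p is independent of I, with normal form -31/2v.

-6v^2 - 2v is independent of I; its normal form modulo I is -31/2v.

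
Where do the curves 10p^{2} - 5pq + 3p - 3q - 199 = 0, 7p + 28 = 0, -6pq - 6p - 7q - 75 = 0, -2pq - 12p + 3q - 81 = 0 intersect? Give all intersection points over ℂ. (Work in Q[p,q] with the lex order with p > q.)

{(-4, 3)}

Compute a lex Gröbner basis by Buchberger's algorithm.
f_1 = 10p^{2} - 5pq + 3p - 3q - 199, LT = p^{2}.
f_2 = 7p + 28, LT = p.
f_3 = -6pq - 6p - 7q - 75, LT = pq.
f_4 = -2pq - 12p + 3q - 81, LT = pq.

S(f_1,f_2): lcm = p^{2}. S = -\tfrac{1}{2}pq - \tfrac{37}{10}p - \tfrac{3}{10}q - \tfrac{199}{10}.
  leading term pq: subtract (-\tfrac{1}{14}q)·f_2 from -\tfrac{1}{2}pq - \tfrac{37}{10}p - \tfrac{3}{10}q - \tfrac{199}{10} → -\tfrac{37}{10}p + \tfrac{17}{10}q - \tfrac{199}{10}
  leading term p: subtract (-\tfrac{37}{70})·f_2 from -\tfrac{37}{10}p + \tfrac{17}{10}q - \tfrac{199}{10} → \tfrac{17}{10}q - \tfrac{51}{10}
  leading term q: no divisor's leading term divides it; move \tfrac{17}{10}q to the remainder.
  leading term 1: no divisor's leading term divides it; move -\tfrac{51}{10} to the remainder.
  remainder \tfrac{17}{10}q - \tfrac{51}{10} ≠ 0; add h_5 = \tfrac{17}{10}q - \tfrac{51}{10} to the basis.

The other S-polynomials (S(f_1,f_3), S(f_1,f_4), S(f_2,f_3), S(f_2,f_4), S(f_3,f_4), S(f_1,h_5), S(f_2,h_5), S(f_3,h_5), S(f_4,h_5)) all reduce to 0 modulo the current basis, so we have a Gröbner basis.
Inter-reduce: drop elements whose leading term is divisible by another's, tail-reduce, and make monic.
Reduced Gröbner basis: {p + 4, q - 3}.

Elimination: the polynomial q - 3 lies in the elimination ideal for q, so q ∈ {3}. For each such q, the remaining basis elements (now univariate) give the rest of the solution.
  q = 3: the earlier basis element becomes p + 4 = 0, giving p = -4 — point (-4, 3).
Substituting each solution back into the original system confirms all equations vanish.
Zero-dimensionality of the ideal guarantees finitely many solutions over ℂ.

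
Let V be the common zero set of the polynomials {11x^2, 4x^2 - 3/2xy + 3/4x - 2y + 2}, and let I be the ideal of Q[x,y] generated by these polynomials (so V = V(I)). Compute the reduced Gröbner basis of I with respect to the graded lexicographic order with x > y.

G = {y^2 - 2y + 1, x + 8/3y - 8/3}

This is the nonlinear analogue of row-reducing a linear system.

f_1 = 11x^2, LT = x^2.
f_2 = 4x^2 - 3/2xy + 3/4x - 2y + 2, LT = x^2.

S(f_1,f_2): lcm = x^2. S = 3/8xy - 3/16x + 1/2y - 1/2.
  reduce S modulo (f_1, f_2):
  remainder 3/8xy - 3/16x + 1/2y - 1/2 ≠ 0; add g_3 = 3/8xy - 3/16x + 1/2y - 1/2 to the basis.

S(f_1,g_3): lcm = x^2y. S = 1/2x^2 - 4/3xy + 4/3x.
  reduce S modulo (f_1, f_2, g_3):
  remainder 2/3x + 16/9y - 16/9 ≠ 0; add g_4 = 2/3x + 16/9y - 16/9 to the basis.

S(g_3,g_4): lcm = xy. S = -8/3y^2 - 1/2x + 4y - 4/3.
  reduce S modulo (f_1, f_2, g_3, g_4):
  remainder -8/3y^2 + 16/3y - 8/3 ≠ 0; add g_5 = -8/3y^2 + 16/3y - 8/3 to the basis.

The other S-polynomials (S(f_2,g_3), S(f_1,g_4), S(f_2,g_4), S(f_1,g_5), S(f_2,g_5), S(g_3,g_5), S(g_4,g_5)) all reduce to 0 modulo the current basis, so we have a Gröbner basis.
Inter-reduce: drop elements whose leading term is divisible by another's, tail-reduce, and make monic.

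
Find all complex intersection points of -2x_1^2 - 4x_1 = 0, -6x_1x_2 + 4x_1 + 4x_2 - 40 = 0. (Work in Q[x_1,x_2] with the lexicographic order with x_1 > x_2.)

{(-2, 3), (0, 10)}

Compute a lex Gröbner basis by Buchberger's algorithm.
f_1 = -2x_1^2 - 4x_1, LT = x_1^2.
f_2 = -6x_1x_2 + 4x_1 + 4x_2 - 40, LT = x_1x_2.

S(f_1,f_2): lcm = x_1^2x_2. S = 2/3x_1^2 + 8/3x_1x_2 - 20/3x_1.
  leading term x_1^2: subtract (-1/3)·f_1 from 2/3x_1^2 + 8/3x_1x_2 - 20/3x_1 → 8/3x_1x_2 - 8x_1
  leading term x_1x_2: subtract (-4/9)·f_2 from 8/3x_1x_2 - 8x_1 → -56/9x_1 + 16/9x_2 - 160/9
  leading term x_1: no divisor's leading term divides it; move -56/9x_1 to the remainder.
  leading term x_2: no divisor's leading term divides it; move 16/9x_2 to the remainder.
  leading term 1: no divisor's leading term divides it; move -160/9 to the remainder.
  remainder -56/9x_1 + 16/9x_2 - 160/9 ≠ 0; add h_3 = -56/9x_1 + 16/9x_2 - 160/9 to the basis.

S(f_1,h_3): lcm = x_1^2. S = 2/7x_1x_2 - 6/7x_1.
  leading term x_1x_2: subtract (-1/21)·f_2 from 2/7x_1x_2 - 6/7x_1 → -2/3x_1 + 4/21x_2 - 40/21
  leading term x_1: subtract (3/28)·h_3 from -2/3x_1 + 4/21x_2 - 40/21 → 0
  remainder 0.

S(f_2,h_3): lcm = x_1x_2. S = -2/3x_1 + 2/7x_2^2 - 74/21x_2 + 20/3.
  leading term x_1: subtract (3/28)·h_3 from -2/3x_1 + 2/7x_2^2 - 74/21x_2 + 20/3 → 2/7x_2^2 - 26/7x_2 + 60/7
  leading term x_2^2: no divisor's leading term divides it; move 2/7x_2^2 to the remainder.
  leading term x_2: no divisor's leading term divides it; move -26/7x_2 to the remainder.
  leading term 1: no divisor's leading term divides it; move 60/7 to the remainder.
  remainder 2/7x_2^2 - 26/7x_2 + 60/7 ≠ 0; add h_4 = 2/7x_2^2 - 26/7x_2 + 60/7 to the basis.

S(f_1,h_4): leading monomials are coprime, so the S-polynomial reduces to 0 (Buchberger's first criterion).
S(f_2,h_4): lcm = x_1x_2^2. S = 37/3x_1x_2 - 30x_1 - 2/3x_2^2 + 20/3x_2.
  leading term x_1x_2: subtract (-37/18)·f_2 from 37/3x_1x_2 - 30x_1 - 2/3x_2^2 + 20/3x_2 → -196/9x_1 - 2/3x_2^2 + 134/9x_2 - 740/9
  leading term x_1: subtract (7/2)·h_3 from -196/9x_1 - 2/3x_2^2 + 134/9x_2 - 740/9 → -2/3x_2^2 + 26/3x_2 - 20
  leading term x_2^2: subtract (-7/3)·h_4 from -2/3x_2^2 + 26/3x_2 - 20 → 0
  remainder 0.

S(h_3,h_4): leading monomials are coprime, so the S-polynomial reduces to 0 (Buchberger's first criterion).
Every S-polynomial of the final basis reduces to 0, so we have a Gröbner basis.
Inter-reduce: drop elements whose leading term is divisible by another's, tail-reduce, and make monic.
Reduced Gröbner basis: {x_1 - 2/7x_2 + 20/7, x_2^2 - 13x_2 + 30}.

Since the basis is lex-ordered, x_2^2 - 13x_2 + 30 is univariate in x_2. Its roots are {3, 10}. Back-substituting each root into the other basis elements fixes the other coordinates.
  x_2 = 3: the earlier basis element becomes x_1 + 2 = 0, giving x_1 = -2 — point (-2, 3).
  x_2 = 10: the earlier basis element becomes x_1 = 0, giving x_1 = 0 — point (0, 10).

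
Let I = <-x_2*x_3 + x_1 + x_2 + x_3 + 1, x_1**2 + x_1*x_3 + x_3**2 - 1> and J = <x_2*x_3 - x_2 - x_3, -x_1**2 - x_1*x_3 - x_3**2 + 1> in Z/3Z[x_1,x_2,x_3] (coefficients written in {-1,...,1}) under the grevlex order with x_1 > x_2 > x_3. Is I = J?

No, the ideals differ.

Since reduced Gröbner bases are canonical representatives of ideals under a given ordering, it suffices to compute and compare them.
Buchberger on the first generating set:
f_1 = -x_2*x_3 + x_1 + x_2 + x_3 + 1, LT = x_2*x_3.
f_2 = x_1**2 + x_1*x_3 + x_3**2 - 1, LT = x_1**2.

The S-polynomials (S(f_1,f_2)) all reduce to 0 modulo the current basis, so we have a Gröbner basis.
Inter-reduce: drop elements whose leading term is divisible by another's, tail-reduce, and make monic.
Reduced Gröbner basis: {x_1**2 + x_1*x_3 + x_3**2 - 1, x_2*x_3 - x_1 - x_2 - x_3 - 1}.

Buchberger on the second generating set:
h_1 = x_2*x_3 - x_2 - x_3, LT = x_2*x_3.
h_2 = -x_1**2 - x_1*x_3 - x_3**2 + 1, LT = x_1**2.

The S-polynomials (S(h_1,h_2)) all reduce to 0 modulo the current basis, so we have a Gröbner basis.
Inter-reduce: drop elements whose leading term is divisible by another's, tail-reduce, and make monic.
Reduced Gröbner basis: {x_1**2 + x_1*x_3 + x_3**2 - 1, x_2*x_3 - x_2 - x_3}.

These differ, so the ideals are not equal.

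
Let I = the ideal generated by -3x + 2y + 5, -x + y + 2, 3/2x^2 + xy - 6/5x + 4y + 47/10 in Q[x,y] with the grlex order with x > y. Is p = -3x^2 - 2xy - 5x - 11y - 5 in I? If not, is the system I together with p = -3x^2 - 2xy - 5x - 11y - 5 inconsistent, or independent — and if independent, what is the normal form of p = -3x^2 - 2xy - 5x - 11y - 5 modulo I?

-3x^2 - 2xy - 5x - 11y - 5 lies in I (it reduces to 0).

First compute the reduced Gröbner basis of I by Buchberger's algorithm.
f_1 = -3x + 2y + 5, LT = x.
f_2 = -x + y + 2, LT = x.
f_3 = 3/2x^2 + xy - 6/5x + 4y + 47/10, LT = x^2.

S(f_1,f_2): lcm = x. S = 1/3y + 1/3.
  reduce S modulo (f_1, f_2, f_3):
  remainder 1/3y + 1/3 ≠ 0; add h_4 = 1/3y + 1/3 to the basis.

The other S-polynomials (S(f_1,f_3), S(f_2,f_3), S(f_1,h_4), S(f_2,h_4), S(f_3,h_4)) all reduce to 0 modulo the current basis, so we have a Gröbner basis.
Inter-reduce: drop elements whose leading term is divisible by another's, tail-reduce, and make monic.
Reduced Gröbner basis: {x - 1, y + 1}.
Label its elements g_1 = x - 1, g_2 = y + 1.

Reduce p = -3x^2 - 2xy - 5x - 11y - 5 modulo G:
  leading term x^2: subtract (-3x)·g_1 from -3x^2 - 2xy - 5x - 11y - 5 → -2xy - 8x - 11y - 5
  leading term xy: subtract (-2y)·g_1 from -2xy - 8x - 11y - 5 → -8x - 13y - 5
  leading term x: subtract (-8)·g_1 from -8x - 13y - 5 → -13y - 13
  leading term y: subtract (-13)·g_2 from -13y - 13 → 0
  normal form = 0.
Since the normal form is 0, p ∈ I.

The remainder on division by a Gröbner basis is unique — it is the normal form.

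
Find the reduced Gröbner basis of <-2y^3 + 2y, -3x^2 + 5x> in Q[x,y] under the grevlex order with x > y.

f_1 = -2y^3 + 2y, LT = y^3.
f_2 = -3x^2 + 5x, LT = x^2.

The S-polynomials (S(f_1,f_2)) all reduce to 0 modulo the current basis, so we have a Gröbner basis.

G = {y^3 - y, x^2 - 5/3x}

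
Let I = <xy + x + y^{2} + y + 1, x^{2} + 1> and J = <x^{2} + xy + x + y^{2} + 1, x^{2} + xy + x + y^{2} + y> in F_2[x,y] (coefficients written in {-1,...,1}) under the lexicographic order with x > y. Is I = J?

No, the ideals differ.

Since reduced Gröbner bases are canonical representatives of ideals under a given ordering, it suffices to compute and compare them.
Buchberger on the first generating set:
f_1 = xy + x + y^{2} + y + 1, LT = xy.
f_2 = x^{2} + 1, LT = x^{2}.

S(f_1,f_2): lcm = x^{2}y. S = x^{2} + xy^{2} + xy + x + y.
  leading term x^{2}: subtract (1)·f_2 from x^{2} + xy^{2} + xy + x + y → xy^{2} + xy + x + y + 1
  leading term xy^{2}: subtract (y)·f_1 from xy^{2} + xy + x + y + 1 → x + y^{3} + y^{2} + 1
  leading term x: no divisor's leading term divides it; move x to the remainder.
  leading term y^{3}: no divisor's leading term divides it; move y^{3} to the remainder.
  leading term y^{2}: no divisor's leading term divides it; move y^{2} to the remainder.
  leading term 1: no divisor's leading term divides it; move 1 to the remainder.
  remainder x + y^{3} + y^{2} + 1 ≠ 0; add g_3 = x + y^{3} + y^{2} + 1 to the basis.

S(f_1,g_3): lcm = xy. S = x + y^{4} + y^{3} + y^{2} + 1.
  leading term x: subtract (1)·g_3 from x + y^{4} + y^{3} + y^{2} + 1 → y^{4}
  leading term y^{4}: no divisor's leading term divides it; move y^{4} to the remainder.
  remainder y^{4} ≠ 0; add g_4 = y^{4} to the basis.

The other S-polynomials (S(f_2,g_3), S(f_1,g_4), S(f_2,g_4), S(g_3,g_4)) all reduce to 0 modulo the current basis, so we have a Gröbner basis.
Inter-reduce: drop elements whose leading term is divisible by another's, tail-reduce, and make monic.
Reduced Gröbner basis: {x + y^{3} + y^{2} + 1, y^{4}}.

Buchberger on the second generating set:
h_1 = x^{2} + xy + x + y^{2} + 1, LT = x^{2}.
h_2 = x^{2} + xy + x + y^{2} + y, LT = x^{2}.

S(h_1,h_2): lcm = x^{2}. S = y + 1.
  leading term y: no divisor's leading term divides it; move y to the remainder.
  leading term 1: no divisor's leading term divides it; move 1 to the remainder.
  remainder y + 1 ≠ 0; add k_3 = y + 1 to the basis.

The other S-polynomials (S(h_1,k_3), S(h_2,k_3)) all reduce to 0 modulo the current basis, so we have a Gröbner basis.
Inter-reduce: drop elements whose leading term is divisible by another's, tail-reduce, and make monic.
Reduced Gröbner basis: {x^{2}, y + 1}.

The bases are distinct; the ideals are different.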